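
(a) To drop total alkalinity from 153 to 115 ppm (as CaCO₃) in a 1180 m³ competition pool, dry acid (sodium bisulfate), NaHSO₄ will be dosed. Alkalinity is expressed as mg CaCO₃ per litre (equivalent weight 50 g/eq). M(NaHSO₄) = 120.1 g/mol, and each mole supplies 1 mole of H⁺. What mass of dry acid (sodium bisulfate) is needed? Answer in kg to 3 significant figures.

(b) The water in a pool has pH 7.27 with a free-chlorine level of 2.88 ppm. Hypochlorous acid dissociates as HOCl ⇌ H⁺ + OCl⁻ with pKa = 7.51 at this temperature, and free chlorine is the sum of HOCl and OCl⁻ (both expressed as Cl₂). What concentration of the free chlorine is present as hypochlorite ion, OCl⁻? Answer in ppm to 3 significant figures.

(a) 108 kg; (b) 1.05 ppm

(a) Volume: 1180 m³ = 1,180,000 L.
(a) Alkalinity to neutralize: (153 − 115) = 38 mg/L as CaCO₃ × 1,180,000 L = 44,840 g as CaCO₃.
(a) Equivalents of H⁺ required: 44,840 ÷ 50 g/eq = 896.8 eq = 896.8 mol NaHSO₄.
(a) Mass of NaHSO₄: 896.8 × 120.1 = 107,700 g.

(b) [OCl⁻]/[HOCl] = 10^(pH − pKa) = 10^(7.27 − 7.51) = 10^-0.24 = 0.5754.
(b) Fraction as HOCl = 1 / (1 + 0.5754) = 0.6347.
(b) OCl⁻ = (1 − 0.6347) × 2.88 ppm = 1.052 ppm.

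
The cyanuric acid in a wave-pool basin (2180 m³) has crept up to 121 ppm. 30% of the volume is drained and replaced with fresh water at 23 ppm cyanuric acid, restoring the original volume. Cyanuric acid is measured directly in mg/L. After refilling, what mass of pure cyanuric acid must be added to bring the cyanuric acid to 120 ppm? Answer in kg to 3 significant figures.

Volume: 2180 m³ = 2,180,000 L.
After draining 30% and refilling: 121 × 0.70 + 23 × 0.30 = 91.6 ppm.
Deficit to target: 120 − 91.6 = 28.4 mg/L.
Mass: 28.4 mg/L × 2,180,000 L = 61,910 g cyanuric acid.

61.9 kg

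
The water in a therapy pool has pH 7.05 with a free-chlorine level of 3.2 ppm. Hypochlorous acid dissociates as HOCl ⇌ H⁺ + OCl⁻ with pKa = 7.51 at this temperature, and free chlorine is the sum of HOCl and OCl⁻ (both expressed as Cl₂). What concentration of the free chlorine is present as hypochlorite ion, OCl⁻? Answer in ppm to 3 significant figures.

0.824 ppm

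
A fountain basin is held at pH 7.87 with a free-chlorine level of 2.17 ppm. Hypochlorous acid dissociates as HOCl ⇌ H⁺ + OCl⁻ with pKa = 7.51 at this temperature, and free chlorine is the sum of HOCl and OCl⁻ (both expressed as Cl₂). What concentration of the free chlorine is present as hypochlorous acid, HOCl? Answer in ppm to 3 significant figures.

[OCl⁻]/[HOCl] = 10^(pH − pKa) = 10^(7.87 − 7.51) = 10^0.36 = 2.291.
Fraction as HOCl = 1 / (1 + 2.291) = 0.3039.
HOCl = 0.3039 × 2.17 ppm = 0.6594 ppm.

0.659 ppm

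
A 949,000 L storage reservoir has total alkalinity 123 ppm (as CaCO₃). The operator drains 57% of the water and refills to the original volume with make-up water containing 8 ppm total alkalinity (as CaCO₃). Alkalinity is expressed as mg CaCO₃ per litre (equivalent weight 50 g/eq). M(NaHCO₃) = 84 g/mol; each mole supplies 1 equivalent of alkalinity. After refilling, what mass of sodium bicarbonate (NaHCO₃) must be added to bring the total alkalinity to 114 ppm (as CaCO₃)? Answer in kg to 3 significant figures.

90.2 kg

After draining 57% and refilling: 123 × 0.43 + 8 × 0.57 = 57.45 ppm.
Deficit to target: 114 − 57.45 = 56.55 mg/L.
As CaCO₃: 56.55 mg/L × 949,000 L = 53,670 g; ÷ 50 g/eq ÷ 1 = 1073 mol NaHCO₃.
Mass: 1073 × 84 = 90,160 g.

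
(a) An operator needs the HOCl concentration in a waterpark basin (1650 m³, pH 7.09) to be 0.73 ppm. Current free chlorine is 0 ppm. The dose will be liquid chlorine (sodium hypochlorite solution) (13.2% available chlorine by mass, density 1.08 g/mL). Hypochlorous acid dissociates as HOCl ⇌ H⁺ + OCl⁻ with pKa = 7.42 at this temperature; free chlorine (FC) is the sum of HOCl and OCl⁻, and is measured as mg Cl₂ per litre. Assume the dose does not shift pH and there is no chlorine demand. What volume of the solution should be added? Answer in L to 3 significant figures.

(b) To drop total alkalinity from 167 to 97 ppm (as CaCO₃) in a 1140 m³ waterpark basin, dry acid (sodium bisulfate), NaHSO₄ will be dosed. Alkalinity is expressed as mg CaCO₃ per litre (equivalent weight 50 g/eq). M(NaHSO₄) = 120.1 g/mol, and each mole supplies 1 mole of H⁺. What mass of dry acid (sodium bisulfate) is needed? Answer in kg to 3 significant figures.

(a) Volume: 1650 m³ = 1,650,000 L.
(a) [OCl⁻]/[HOCl] = 10^(pH − pKa) = 10^(7.09 − 7.42) = 0.4677; fraction as HOCl = 1/(1 + 0.4677) = 0.6813.
(a) Free chlorine required for 0.73 ppm HOCl: 0.73 / 0.6813 = 1.071 ppm.
(a) FC to add: 1.071 − 0 = 1.071 mg/L as Cl₂.
(a) Cl₂ equivalent: 1.071 mg/L × 1,650,000 L = 1768 g.
(a) Product at 13.2% available Cl: 1768 / 0.132 = 13,390 g.
(a) Volume: 13,390 g ÷ 1.08 g/mL = 12,400 mL.

(b) Volume: 1140 m³ = 1,140,000 L.
(b) Alkalinity to neutralize: (167 − 97) = 70 mg/L as CaCO₃ × 1,140,000 L = 79,800 g as CaCO₃.
(b) Equivalents of H⁺ required: 79,800 ÷ 50 g/eq = 1596 eq = 1596 mol NaHSO₄.
(b) Mass of NaHSO₄: 1596 × 120.1 = 191,700 g.

(a) 12.4 L; (b) 192 kg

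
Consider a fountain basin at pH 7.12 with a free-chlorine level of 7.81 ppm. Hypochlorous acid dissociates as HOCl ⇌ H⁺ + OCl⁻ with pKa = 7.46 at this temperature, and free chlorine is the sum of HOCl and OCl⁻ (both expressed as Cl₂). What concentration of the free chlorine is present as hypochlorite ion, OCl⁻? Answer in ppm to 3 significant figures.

2.45 ppm

[OCl⁻]/[HOCl] = 10^(pH − pKa) = 10^(7.12 − 7.46) = 10^-0.34 = 0.4571.
Fraction as HOCl = 1 / (1 + 0.4571) = 0.6863.
OCl⁻ = (1 − 0.6863) × 7.81 ppm = 2.45 ppm.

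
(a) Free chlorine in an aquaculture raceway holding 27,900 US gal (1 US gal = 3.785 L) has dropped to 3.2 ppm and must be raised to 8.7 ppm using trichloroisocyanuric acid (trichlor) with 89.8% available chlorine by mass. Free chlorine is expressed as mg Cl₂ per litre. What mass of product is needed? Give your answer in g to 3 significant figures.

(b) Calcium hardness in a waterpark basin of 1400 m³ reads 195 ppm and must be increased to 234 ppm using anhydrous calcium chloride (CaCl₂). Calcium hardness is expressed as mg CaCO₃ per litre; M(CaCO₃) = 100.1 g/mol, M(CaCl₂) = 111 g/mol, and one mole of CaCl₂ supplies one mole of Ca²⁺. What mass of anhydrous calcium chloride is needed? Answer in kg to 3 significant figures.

(a) Volume: 27,900 US gal × 3.785 L/gal = 105,602 L.
(a) Chlorine deficit: 8.7 − 3.2 = 5.5 ppm = 5.5 mg/L as Cl₂.
(a) Cl₂ equivalent needed: 5.5 mg/L × 105,602 L = 580,800 mg = 580.8 g.
(a) Product at 89.8% available chlorine: 580.8 / 0.898 = 646.8 g.

(b) Volume: 1400 m³ = 1,400,000 L.
(b) Hardness to add: (234 − 195) = 39 mg/L as CaCO₃ × 1,400,000 L = 54,600 g as CaCO₃.
(b) Moles of Ca²⁺ (1 mol Ca²⁺ ≡ 1 mol CaCO₃): 54,600 / 100.1 g/mol = 545.5 mol.
(b) Mass of CaCl₂: 545.5 × 111 = 60,550 g.

(a) 647 g; (b) 60.5 kg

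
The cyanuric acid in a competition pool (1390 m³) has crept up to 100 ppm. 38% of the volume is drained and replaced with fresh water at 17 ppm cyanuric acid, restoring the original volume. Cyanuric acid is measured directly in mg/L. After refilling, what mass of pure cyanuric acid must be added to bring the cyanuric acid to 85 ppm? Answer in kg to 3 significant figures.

Volume: 1390 m³ = 1,390,000 L.
After draining 38% and refilling: 100 × 0.62 + 17 × 0.38 = 68.46 ppm.
Deficit to target: 85 − 68.46 = 16.54 mg/L.
Mass: 16.54 mg/L × 1,390,000 L = 22,990 g cyanuric acid.

23.0 kg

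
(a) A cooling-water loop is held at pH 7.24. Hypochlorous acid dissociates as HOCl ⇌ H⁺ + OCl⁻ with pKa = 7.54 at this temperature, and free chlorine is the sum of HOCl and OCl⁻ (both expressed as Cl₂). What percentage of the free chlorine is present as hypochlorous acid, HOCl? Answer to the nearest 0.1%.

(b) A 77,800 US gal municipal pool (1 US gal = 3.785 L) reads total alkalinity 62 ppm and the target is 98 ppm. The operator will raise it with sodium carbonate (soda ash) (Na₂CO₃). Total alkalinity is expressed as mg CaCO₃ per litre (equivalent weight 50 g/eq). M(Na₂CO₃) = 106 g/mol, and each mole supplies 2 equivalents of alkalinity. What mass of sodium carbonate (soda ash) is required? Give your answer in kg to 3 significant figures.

(a) 66.6%; (b) 11.2 kg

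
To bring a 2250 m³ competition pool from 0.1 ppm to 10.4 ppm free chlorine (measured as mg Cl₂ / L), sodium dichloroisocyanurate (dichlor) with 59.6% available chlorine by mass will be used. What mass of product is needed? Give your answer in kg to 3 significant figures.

Volume: 2250 m³ = 2,250,000 L.
Chlorine deficit: 10.4 − 0.1 = 10.3 ppm = 10.3 mg/L as Cl₂.
Cl₂ equivalent needed: 10.3 mg/L × 2,250,000 L = 23,180,000 mg = 23,180 g.
Product at 59.6% available chlorine: 23,180 / 0.596 = 38,880 g.

38.9 kg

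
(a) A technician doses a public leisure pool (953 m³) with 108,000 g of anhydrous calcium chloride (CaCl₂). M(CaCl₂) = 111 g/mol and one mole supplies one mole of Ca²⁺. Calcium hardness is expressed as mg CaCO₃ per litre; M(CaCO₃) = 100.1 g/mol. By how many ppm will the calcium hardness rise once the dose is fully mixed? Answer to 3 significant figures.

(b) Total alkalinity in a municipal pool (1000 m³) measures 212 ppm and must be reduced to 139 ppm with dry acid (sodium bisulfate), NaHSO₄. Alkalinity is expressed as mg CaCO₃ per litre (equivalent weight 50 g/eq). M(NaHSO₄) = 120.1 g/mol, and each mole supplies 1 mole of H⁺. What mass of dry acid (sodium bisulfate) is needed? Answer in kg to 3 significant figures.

(a) Volume: 953 m³ = 953,000 L.
(a) Moles of Ca²⁺: 108,000 g ÷ 111 g/mol = 973 mol.
(a) As CaCO₃: 973 mol × 100.1 g/mol = 97,390 g.
(a) Rise: 97,390 g / 953,000 L × 1000 = 102.2 mg/L.

(b) Volume: 1000 m³ = 1,000,000 L.
(b) Alkalinity to neutralize: (212 − 139) = 73 mg/L as CaCO₃ × 1,000,000 L = 73,000 g as CaCO₃.
(b) Equivalents of H⁺ required: 73,000 ÷ 50 g/eq = 1460 eq = 1460 mol NaHSO₄.
(b) Mass of NaHSO₄: 1460 × 120.1 = 175,300 g.

(a) 102 ppm; (b) 175 kg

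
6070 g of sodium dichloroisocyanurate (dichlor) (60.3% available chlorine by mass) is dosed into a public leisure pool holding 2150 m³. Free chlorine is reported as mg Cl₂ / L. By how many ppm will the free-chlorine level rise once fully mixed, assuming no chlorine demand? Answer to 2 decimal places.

1.70 ppm

Volume: 2150 m³ = 2,150,000 L.
Available chlorine delivered: 6070 g × 0.603 = 3660 g as Cl₂.
Concentration rise: 3660 g / 2,150,000 L = 1.702 mg/L = 1.70 ppm.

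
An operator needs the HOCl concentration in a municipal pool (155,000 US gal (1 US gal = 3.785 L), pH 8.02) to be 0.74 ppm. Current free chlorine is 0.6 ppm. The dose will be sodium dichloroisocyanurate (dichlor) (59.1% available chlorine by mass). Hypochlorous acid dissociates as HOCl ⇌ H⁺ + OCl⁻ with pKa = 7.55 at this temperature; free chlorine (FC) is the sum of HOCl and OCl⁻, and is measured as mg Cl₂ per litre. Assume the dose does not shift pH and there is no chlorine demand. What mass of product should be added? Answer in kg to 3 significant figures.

2.31 kg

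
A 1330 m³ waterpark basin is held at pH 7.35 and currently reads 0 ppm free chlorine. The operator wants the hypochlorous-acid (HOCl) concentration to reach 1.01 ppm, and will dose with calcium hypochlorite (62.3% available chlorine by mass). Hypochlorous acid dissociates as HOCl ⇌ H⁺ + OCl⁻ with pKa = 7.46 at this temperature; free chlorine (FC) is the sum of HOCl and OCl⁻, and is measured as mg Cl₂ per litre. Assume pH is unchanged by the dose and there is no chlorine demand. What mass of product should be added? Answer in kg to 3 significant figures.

Volume: 1330 m³ = 1,330,000 L.
[OCl⁻]/[HOCl] = 10^(pH − pKa) = 10^(7.35 − 7.46) = 0.7762; fraction as HOCl = 1/(1 + 0.7762) = 0.563.
Free chlorine required for 1.01 ppm HOCl: 1.01 / 0.563 = 1.794 ppm.
FC to add: 1.794 − 0 = 1.794 mg/L as Cl₂.
Cl₂ equivalent: 1.794 mg/L × 1,330,000 L = 2386 g.
Product at 62.3% available Cl: 2386 / 0.623 = 3830 g.

3.83 kg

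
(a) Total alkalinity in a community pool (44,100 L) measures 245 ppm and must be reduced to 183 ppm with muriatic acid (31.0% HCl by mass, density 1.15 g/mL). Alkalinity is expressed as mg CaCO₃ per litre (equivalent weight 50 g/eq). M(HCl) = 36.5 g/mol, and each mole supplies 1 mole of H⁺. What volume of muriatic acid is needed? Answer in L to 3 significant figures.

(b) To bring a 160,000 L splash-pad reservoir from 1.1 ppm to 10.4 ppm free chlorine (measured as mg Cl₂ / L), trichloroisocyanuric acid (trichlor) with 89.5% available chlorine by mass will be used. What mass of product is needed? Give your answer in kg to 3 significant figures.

(a) 5.60 L; (b) 1.66 kg

(a) Alkalinity to neutralize: (245 − 183) = 62 mg/L as CaCO₃ × 44,100 L = 2734 g as CaCO₃.
(a) Equivalents of H⁺ required: 2734 ÷ 50 g/eq = 54.68 eq = 54.68 mol HCl.
(a) Mass of HCl: 54.68 × 36.5 = 1996 g.
(a) Mass of 31.0% solution: 1996 / 0.31 = 6439 g.
(a) Volume: 6439 g ÷ 1.15 g/mL = 5599 mL.

(b) Chlorine deficit: 10.4 − 1.1 = 9.3 ppm = 9.3 mg/L as Cl₂.
(b) Cl₂ equivalent needed: 9.3 mg/L × 160,000 L = 1,488,000 mg = 1488 g.
(b) Product at 89.5% available chlorine: 1488 / 0.895 = 1663 g.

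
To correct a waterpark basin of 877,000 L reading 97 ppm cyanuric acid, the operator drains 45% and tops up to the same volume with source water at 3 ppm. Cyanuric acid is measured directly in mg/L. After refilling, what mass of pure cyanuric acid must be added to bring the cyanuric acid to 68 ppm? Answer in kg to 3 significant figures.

After draining 45% and refilling: 97 × 0.55 + 3 × 0.45 = 54.7 ppm.
Deficit to target: 68 − 54.7 = 13.3 mg/L.
Mass: 13.3 mg/L × 877,000 L = 11,660 g cyanuric acid.

11.7 kg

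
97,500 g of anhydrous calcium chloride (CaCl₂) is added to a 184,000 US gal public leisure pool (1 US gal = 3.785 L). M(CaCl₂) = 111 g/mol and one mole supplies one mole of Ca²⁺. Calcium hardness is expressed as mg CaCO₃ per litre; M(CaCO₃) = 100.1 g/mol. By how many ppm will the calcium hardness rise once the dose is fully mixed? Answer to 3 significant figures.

126 ppm

Volume: 184,000 US gal × 3.785 L/gal = 696,440 L.
Moles of Ca²⁺: 97,500 g ÷ 111 g/mol = 878.4 mol.
As CaCO₃: 878.4 mol × 100.1 g/mol = 87,930 g.
Rise: 87,930 g / 696,440 L × 1000 = 126.3 mg/L.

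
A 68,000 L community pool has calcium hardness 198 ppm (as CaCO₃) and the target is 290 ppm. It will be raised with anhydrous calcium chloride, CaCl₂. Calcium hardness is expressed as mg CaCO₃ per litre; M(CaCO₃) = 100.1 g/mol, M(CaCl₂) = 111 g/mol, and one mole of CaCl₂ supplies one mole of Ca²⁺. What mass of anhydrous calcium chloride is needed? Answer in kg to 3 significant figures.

Hardness to add: (290 − 198) = 92 mg/L as CaCO₃ × 68,000 L = 6256 g as CaCO₃.
Moles of Ca²⁺ (1 mol Ca²⁺ ≡ 1 mol CaCO₃): 6256 / 100.1 g/mol = 62.5 mol.
Mass of CaCl₂: 62.5 × 111 = 6937 g.

6.94 kg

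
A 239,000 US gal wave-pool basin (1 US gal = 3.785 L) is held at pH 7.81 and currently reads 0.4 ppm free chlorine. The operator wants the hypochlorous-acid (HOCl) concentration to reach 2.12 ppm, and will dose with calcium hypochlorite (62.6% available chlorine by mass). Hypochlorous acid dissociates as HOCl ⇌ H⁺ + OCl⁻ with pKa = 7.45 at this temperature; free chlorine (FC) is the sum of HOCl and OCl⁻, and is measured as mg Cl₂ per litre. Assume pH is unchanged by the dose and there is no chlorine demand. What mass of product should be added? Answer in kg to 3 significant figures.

9.50 kg

Volume: 239,000 US gal × 3.785 L/gal = 904,615 L.
[OCl⁻]/[HOCl] = 10^(pH − pKa) = 10^(7.81 − 7.45) = 2.291; fraction as HOCl = 1/(1 + 2.291) = 0.3039.
Free chlorine required for 2.12 ppm HOCl: 2.12 / 0.3039 = 6.977 ppm.
FC to add: 6.977 − 0.4 = 6.577 mg/L as Cl₂.
Cl₂ equivalent: 6.577 mg/L × 904,615 L = 5949 g.
Product at 62.6% available Cl: 5949 / 0.626 = 9504 g.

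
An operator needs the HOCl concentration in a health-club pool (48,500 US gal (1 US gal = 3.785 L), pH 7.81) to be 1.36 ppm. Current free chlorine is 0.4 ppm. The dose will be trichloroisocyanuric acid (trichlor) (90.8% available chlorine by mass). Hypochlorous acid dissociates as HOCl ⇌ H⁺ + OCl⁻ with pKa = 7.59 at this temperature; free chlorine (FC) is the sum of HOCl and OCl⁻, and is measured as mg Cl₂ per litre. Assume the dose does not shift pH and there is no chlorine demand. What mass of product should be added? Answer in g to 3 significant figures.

Volume: 48,500 US gal × 3.785 L/gal = 183,572 L.
[OCl⁻]/[HOCl] = 10^(pH − pKa) = 10^(7.81 − 7.59) = 1.66; fraction as HOCl = 1/(1 + 1.66) = 0.376.
Free chlorine required for 1.36 ppm HOCl: 1.36 / 0.376 = 3.617 ppm.
FC to add: 3.617 − 0.4 = 3.217 mg/L as Cl₂.
Cl₂ equivalent: 3.217 mg/L × 183,572 L = 590.6 g.
Product at 90.8% available Cl: 590.6 / 0.908 = 650.4 g.

650 g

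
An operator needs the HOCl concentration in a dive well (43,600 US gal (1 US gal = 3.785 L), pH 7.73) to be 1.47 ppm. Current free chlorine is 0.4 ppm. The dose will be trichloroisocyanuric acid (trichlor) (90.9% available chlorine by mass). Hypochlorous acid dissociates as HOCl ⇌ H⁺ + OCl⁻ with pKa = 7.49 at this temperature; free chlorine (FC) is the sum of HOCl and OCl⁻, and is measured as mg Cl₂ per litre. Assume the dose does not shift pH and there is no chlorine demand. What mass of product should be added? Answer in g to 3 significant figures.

658 g

Volume: 43,600 US gal × 3.785 L/gal = 165,026 L.
[OCl⁻]/[HOCl] = 10^(pH − pKa) = 10^(7.73 − 7.49) = 1.738; fraction as HOCl = 1/(1 + 1.738) = 0.3653.
Free chlorine required for 1.47 ppm HOCl: 1.47 / 0.3653 = 4.025 ppm.
FC to add: 4.025 − 0.4 = 3.625 mg/L as Cl₂.
Cl₂ equivalent: 3.625 mg/L × 165,026 L = 598.1 g.
Product at 90.9% available Cl: 598.1 / 0.909 = 658 g.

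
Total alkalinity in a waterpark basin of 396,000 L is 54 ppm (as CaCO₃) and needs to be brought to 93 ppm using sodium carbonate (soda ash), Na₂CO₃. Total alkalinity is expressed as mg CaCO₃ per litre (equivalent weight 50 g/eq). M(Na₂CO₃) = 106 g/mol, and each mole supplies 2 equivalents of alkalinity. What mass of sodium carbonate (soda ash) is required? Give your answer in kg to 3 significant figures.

Alkalinity to add: (93 − 54) = 39 mg/L as CaCO₃ × 396,000 L = 15,440 g as CaCO₃.
Equivalents: 15,440 g ÷ 50 g/eq = 308.9 eq.
Each mole of Na₂CO₃ supplies 2 eq, so 308.9 / 2 = 154.4 mol.
Mass: 154.4 mol × 106 g/mol = 16,370 g.

16.4 kg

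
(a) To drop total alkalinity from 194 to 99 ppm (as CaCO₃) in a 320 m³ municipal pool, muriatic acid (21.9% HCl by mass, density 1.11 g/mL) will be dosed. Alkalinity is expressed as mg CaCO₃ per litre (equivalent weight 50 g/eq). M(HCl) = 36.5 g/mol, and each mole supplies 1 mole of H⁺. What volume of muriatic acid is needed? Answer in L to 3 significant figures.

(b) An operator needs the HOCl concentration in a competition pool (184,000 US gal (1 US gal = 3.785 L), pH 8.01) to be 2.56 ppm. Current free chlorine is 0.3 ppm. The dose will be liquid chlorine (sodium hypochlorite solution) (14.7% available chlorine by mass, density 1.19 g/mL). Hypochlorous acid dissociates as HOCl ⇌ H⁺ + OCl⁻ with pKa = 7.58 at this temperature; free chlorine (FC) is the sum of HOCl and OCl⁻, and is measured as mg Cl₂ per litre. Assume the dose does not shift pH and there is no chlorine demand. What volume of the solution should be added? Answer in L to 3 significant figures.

(a) 91.3 L; (b) 36.4 L

(a) Volume: 320 m³ = 320,000 L.
(a) Alkalinity to neutralize: (194 − 99) = 95 mg/L as CaCO₃ × 320,000 L = 30,400 g as CaCO₃.
(a) Equivalents of H⁺ required: 30,400 ÷ 50 g/eq = 608 eq = 608 mol HCl.
(a) Mass of HCl: 608 × 36.5 = 22,190 g.
(a) Mass of 21.9% solution: 22,190 / 0.219 = 101,300 g.
(a) Volume: 101,300 g ÷ 1.11 g/mL = 91,290 mL.

(b) Volume: 184,000 US gal × 3.785 L/gal = 696,440 L.
(b) [OCl⁻]/[HOCl] = 10^(pH − pKa) = 10^(8.01 − 7.58) = 2.692; fraction as HOCl = 1/(1 + 2.692) = 0.2709.
(b) Free chlorine required for 2.56 ppm HOCl: 2.56 / 0.2709 = 9.45 ppm.
(b) FC to add: 9.45 − 0.3 = 9.15 mg/L as Cl₂.
(b) Cl₂ equivalent: 9.15 mg/L × 696,440 L = 6373 g.
(b) Product at 14.7% available Cl: 6373 / 0.147 = 43,350 g.
(b) Volume: 43,350 g ÷ 1.19 g/mL = 36,430 mL.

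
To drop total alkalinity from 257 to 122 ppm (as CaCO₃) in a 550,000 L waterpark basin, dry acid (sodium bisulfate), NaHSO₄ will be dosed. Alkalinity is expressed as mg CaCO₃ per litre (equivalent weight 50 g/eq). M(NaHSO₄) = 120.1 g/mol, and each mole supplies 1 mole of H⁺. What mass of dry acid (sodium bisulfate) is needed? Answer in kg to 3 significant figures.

Alkalinity to neutralize: (257 − 122) = 135 mg/L as CaCO₃ × 550,000 L = 74,250 g as CaCO₃.
Equivalents of H⁺ required: 74,250 ÷ 50 g/eq = 1485 eq = 1485 mol NaHSO₄.
Mass of NaHSO₄: 1485 × 120.1 = 178,300 g.

178 kg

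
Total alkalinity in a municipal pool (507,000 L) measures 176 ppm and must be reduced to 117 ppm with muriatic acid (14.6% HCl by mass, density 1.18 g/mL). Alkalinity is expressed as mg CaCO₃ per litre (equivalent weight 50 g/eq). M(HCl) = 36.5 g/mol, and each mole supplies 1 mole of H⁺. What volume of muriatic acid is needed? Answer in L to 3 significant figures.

Alkalinity to neutralize: (176 − 117) = 59 mg/L as CaCO₃ × 507,000 L = 29,910 g as CaCO₃.
Equivalents of H⁺ required: 29,910 ÷ 50 g/eq = 598.3 eq = 598.3 mol HCl.
Mass of HCl: 598.3 × 36.5 = 21,840 g.
Mass of 14.6% solution: 21,840 / 0.146 = 149,600 g.
Volume: 149,600 g ÷ 1.18 g/mL = 126,800 mL.

127 L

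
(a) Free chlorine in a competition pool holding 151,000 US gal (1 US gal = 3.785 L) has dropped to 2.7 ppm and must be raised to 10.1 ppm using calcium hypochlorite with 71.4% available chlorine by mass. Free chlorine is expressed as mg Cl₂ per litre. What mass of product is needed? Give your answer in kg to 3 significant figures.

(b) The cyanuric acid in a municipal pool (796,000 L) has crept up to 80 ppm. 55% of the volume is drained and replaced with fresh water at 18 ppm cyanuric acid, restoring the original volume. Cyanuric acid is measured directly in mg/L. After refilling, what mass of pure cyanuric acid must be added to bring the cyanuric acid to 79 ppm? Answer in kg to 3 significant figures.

(a) Volume: 151,000 US gal × 3.785 L/gal = 571,535 L.
(a) Chlorine deficit: 10.1 − 2.7 = 7.4 ppm = 7.4 mg/L as Cl₂.
(a) Cl₂ equivalent needed: 7.4 mg/L × 571,535 L = 4,229,000 mg = 4229 g.
(a) Product at 71.4% available chlorine: 4229 / 0.714 = 5923 g.

(b) After draining 55% and refilling: 80 × 0.45 + 18 × 0.55 = 45.9 ppm.
(b) Deficit to target: 79 − 45.9 = 33.1 mg/L.
(b) Mass: 33.1 mg/L × 796,000 L = 26,350 g cyanuric acid.

(a) 5.92 kg; (b) 26.3 kg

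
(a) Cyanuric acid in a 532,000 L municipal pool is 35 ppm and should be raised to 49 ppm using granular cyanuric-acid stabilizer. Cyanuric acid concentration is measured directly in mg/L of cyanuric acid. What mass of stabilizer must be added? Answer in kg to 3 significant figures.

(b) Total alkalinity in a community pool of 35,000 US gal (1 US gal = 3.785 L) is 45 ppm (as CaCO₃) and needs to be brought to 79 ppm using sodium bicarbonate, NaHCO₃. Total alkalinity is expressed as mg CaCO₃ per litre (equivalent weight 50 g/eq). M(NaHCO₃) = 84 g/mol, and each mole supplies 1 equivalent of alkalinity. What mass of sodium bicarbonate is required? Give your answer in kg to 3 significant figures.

(a) CYA to add: (49 − 35) = 14 mg/L × 532,000 L = 7448 g cyanuric acid.

(b) Volume: 35,000 US gal × 3.785 L/gal = 132,475 L.
(b) Alkalinity to add: (79 − 45) = 34 mg/L as CaCO₃ × 132,475 L = 4504 g as CaCO₃.
(b) Equivalents: 4504 g ÷ 50 g/eq = 90.08 eq.
(b) NaHCO₃ supplies 1 eq per mole → 90.08 mol.
(b) Mass: 90.08 mol × 84 g/mol = 7567 g.

(a) 7.45 kg; (b) 7.57 kg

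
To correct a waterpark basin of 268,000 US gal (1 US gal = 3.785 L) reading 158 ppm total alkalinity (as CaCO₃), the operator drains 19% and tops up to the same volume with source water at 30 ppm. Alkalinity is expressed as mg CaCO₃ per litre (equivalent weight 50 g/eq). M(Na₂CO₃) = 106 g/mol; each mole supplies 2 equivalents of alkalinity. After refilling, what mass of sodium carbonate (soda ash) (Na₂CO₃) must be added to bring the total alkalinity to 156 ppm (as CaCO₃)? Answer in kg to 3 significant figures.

Volume: 268,000 US gal × 3.785 L/gal = 1,014,380 L.
After draining 19% and refilling: 158 × 0.81 + 30 × 0.19 = 133.68 ppm.
Deficit to target: 156 − 133.68 = 22.32 mg/L.
As CaCO₃: 22.32 mg/L × 1,014,380 L = 22,640 g; ÷ 50 g/eq ÷ 2 = 226.4 mol Na₂CO₃.
Mass: 226.4 × 106 = 24,000 g.

24.0 kg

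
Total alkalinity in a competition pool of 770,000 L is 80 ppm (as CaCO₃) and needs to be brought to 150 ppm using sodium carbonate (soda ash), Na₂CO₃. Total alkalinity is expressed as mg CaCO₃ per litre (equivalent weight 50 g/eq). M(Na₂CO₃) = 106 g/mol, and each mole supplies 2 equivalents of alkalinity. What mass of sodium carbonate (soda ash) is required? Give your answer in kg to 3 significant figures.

57.1 kg

Alkalinity to add: (150 − 80) = 70 mg/L as CaCO₃ × 770,000 L = 53,900 g as CaCO₃.
Equivalents: 53,900 g ÷ 50 g/eq = 1078 eq.
Each mole of Na₂CO₃ supplies 2 eq, so 1078 / 2 = 539 mol.
Mass: 539 mol × 106 g/mol = 57,130 g.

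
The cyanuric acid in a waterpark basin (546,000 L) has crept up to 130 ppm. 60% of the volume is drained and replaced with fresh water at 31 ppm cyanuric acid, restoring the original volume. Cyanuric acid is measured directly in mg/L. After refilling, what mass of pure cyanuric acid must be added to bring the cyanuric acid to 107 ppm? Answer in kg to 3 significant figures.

19.9 kg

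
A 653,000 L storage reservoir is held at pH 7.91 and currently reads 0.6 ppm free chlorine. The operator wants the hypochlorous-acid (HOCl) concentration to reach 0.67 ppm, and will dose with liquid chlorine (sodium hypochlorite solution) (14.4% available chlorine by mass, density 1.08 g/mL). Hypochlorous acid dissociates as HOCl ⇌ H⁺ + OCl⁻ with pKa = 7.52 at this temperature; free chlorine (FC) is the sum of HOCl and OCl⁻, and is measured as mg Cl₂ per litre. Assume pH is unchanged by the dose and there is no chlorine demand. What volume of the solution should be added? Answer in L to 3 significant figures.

7.20 L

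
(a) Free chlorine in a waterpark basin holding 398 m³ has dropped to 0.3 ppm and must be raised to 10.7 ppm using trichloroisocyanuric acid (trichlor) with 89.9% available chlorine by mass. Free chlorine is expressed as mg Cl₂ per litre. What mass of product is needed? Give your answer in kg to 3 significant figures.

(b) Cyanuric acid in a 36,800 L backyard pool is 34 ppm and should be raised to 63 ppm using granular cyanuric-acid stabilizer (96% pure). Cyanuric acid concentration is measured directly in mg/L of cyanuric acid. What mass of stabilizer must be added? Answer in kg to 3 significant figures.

(a) Volume: 398 m³ = 398,000 L.
(a) Chlorine deficit: 10.7 − 0.3 = 10.4 ppm = 10.4 mg/L as Cl₂.
(a) Cl₂ equivalent needed: 10.4 mg/L × 398,000 L = 4,139,000 mg = 4139 g.
(a) Product at 89.9% available chlorine: 4139 / 0.899 = 4604 g.

(b) CYA to add: (63 − 34) = 29 mg/L × 36,800 L = 1067 g cyanuric acid.
(b) At 96% purity: 1067 / 0.96 = 1112 g product.

(a) 4.60 kg; (b) 1.11 kg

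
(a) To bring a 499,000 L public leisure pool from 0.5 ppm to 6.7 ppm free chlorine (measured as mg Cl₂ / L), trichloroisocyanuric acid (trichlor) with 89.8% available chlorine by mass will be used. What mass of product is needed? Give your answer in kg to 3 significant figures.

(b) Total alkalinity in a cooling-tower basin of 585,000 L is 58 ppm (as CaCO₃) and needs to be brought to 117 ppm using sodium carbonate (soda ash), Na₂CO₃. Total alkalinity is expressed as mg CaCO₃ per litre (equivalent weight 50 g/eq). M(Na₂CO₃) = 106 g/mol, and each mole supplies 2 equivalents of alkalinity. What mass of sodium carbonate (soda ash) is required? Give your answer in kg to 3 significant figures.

(a) Chlorine deficit: 6.7 − 0.5 = 6.2 ppm = 6.2 mg/L as Cl₂.
(a) Cl₂ equivalent needed: 6.2 mg/L × 499,000 L = 3,094,000 mg = 3094 g.
(a) Product at 89.8% available chlorine: 3094 / 0.898 = 3445 g.

(b) Alkalinity to add: (117 − 58) = 59 mg/L as CaCO₃ × 585,000 L = 34,520 g as CaCO₃.
(b) Equivalents: 34,520 g ÷ 50 g/eq = 690.3 eq.
(b) Each mole of Na₂CO₃ supplies 2 eq, so 690.3 / 2 = 345.1 mol.
(b) Mass: 345.1 mol × 106 g/mol = 36,590 g.

(a) 3.45 kg; (b) 36.6 kg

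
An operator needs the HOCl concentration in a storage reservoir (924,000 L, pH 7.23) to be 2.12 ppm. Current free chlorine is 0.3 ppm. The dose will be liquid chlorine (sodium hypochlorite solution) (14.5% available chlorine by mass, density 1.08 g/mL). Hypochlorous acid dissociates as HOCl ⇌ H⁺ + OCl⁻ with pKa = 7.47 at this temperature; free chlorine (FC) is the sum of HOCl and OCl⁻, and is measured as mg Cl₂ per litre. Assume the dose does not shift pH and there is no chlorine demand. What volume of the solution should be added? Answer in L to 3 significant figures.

17.9 L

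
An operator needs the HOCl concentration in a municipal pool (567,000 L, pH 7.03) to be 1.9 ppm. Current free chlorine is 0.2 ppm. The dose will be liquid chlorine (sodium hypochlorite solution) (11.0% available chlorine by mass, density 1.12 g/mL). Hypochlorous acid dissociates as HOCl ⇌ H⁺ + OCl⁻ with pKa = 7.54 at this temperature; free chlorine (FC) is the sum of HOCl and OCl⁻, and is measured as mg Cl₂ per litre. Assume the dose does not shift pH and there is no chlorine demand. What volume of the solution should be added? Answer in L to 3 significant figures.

10.5 L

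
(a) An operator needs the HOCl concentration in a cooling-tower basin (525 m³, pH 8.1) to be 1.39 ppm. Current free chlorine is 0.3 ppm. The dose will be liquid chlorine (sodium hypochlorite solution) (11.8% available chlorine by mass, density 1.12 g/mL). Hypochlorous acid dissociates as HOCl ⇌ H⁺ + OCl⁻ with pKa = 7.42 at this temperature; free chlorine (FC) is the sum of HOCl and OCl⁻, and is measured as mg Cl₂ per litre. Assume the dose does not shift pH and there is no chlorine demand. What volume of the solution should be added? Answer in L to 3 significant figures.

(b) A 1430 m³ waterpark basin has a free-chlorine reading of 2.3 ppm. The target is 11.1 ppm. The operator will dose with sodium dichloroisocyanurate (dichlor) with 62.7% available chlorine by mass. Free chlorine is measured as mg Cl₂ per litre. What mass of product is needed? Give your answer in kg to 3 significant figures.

(a) Volume: 525 m³ = 525,000 L.
(a) [OCl⁻]/[HOCl] = 10^(pH − pKa) = 10^(8.1 − 7.42) = 4.786; fraction as HOCl = 1/(1 + 4.786) = 0.1728.
(a) Free chlorine required for 1.39 ppm HOCl: 1.39 / 0.1728 = 8.043 ppm.
(a) FC to add: 8.043 − 0.3 = 7.743 mg/L as Cl₂.
(a) Cl₂ equivalent: 7.743 mg/L × 525,000 L = 4065 g.
(a) Product at 11.8% available Cl: 4065 / 0.118 = 34,450 g.
(a) Volume: 34,450 g ÷ 1.12 g/mL = 30,760 mL.

(b) Volume: 1430 m³ = 1,430,000 L.
(b) Chlorine deficit: 11.1 − 2.3 = 8.8 ppm = 8.8 mg/L as Cl₂.
(b) Cl₂ equivalent needed: 8.8 mg/L × 1,430,000 L = 12,580,000 mg = 12,580 g.
(b) Product at 62.7% available chlorine: 12,580 / 0.627 = 20,070 g.

(a) 30.8 L; (b) 20.1 kg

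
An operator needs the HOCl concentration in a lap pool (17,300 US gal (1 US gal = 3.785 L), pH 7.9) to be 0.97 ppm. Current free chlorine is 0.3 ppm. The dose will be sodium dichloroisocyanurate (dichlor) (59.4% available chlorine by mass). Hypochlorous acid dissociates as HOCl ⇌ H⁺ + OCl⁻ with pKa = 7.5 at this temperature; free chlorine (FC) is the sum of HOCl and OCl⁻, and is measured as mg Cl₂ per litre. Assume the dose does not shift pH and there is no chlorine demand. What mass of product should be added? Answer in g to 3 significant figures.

Volume: 17,300 US gal × 3.785 L/gal = 65,480 L.
[OCl⁻]/[HOCl] = 10^(pH − pKa) = 10^(7.9 − 7.5) = 2.512; fraction as HOCl = 1/(1 + 2.512) = 0.2847.
Free chlorine required for 0.97 ppm HOCl: 0.97 / 0.2847 = 3.407 ppm.
FC to add: 3.407 − 0.3 = 3.107 mg/L as Cl₂.
Cl₂ equivalent: 3.107 mg/L × 65,480 L = 203.4 g.
Product at 59.4% available Cl: 203.4 / 0.594 = 342.5 g.

342 g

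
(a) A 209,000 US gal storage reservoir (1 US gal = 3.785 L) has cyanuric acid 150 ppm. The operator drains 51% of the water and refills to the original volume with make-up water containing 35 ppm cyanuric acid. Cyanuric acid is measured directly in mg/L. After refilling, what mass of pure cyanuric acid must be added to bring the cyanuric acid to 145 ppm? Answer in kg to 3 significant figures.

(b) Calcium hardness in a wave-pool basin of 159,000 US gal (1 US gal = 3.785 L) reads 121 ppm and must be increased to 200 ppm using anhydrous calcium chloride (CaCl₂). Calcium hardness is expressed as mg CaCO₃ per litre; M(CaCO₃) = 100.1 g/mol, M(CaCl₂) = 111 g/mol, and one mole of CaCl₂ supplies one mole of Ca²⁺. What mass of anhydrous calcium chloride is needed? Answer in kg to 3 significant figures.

(a) 42.4 kg; (b) 52.7 kg

(a) Volume: 209,000 US gal × 3.785 L/gal = 791,065 L.
(a) After draining 51% and refilling: 150 × 0.49 + 35 × 0.51 = 91.35 ppm.
(a) Deficit to target: 145 − 91.35 = 53.65 mg/L.
(a) Mass: 53.65 mg/L × 791,065 L = 42,440 g cyanuric acid.

(b) Volume: 159,000 US gal × 3.785 L/gal = 601,815 L.
(b) Hardness to add: (200 − 121) = 79 mg/L as CaCO₃ × 601,815 L = 47,540 g as CaCO₃.
(b) Moles of Ca²⁺ (1 mol Ca²⁺ ≡ 1 mol CaCO₃): 47,540 / 100.1 g/mol = 475 mol.
(b) Mass of CaCl₂: 475 × 111 = 52,720 g.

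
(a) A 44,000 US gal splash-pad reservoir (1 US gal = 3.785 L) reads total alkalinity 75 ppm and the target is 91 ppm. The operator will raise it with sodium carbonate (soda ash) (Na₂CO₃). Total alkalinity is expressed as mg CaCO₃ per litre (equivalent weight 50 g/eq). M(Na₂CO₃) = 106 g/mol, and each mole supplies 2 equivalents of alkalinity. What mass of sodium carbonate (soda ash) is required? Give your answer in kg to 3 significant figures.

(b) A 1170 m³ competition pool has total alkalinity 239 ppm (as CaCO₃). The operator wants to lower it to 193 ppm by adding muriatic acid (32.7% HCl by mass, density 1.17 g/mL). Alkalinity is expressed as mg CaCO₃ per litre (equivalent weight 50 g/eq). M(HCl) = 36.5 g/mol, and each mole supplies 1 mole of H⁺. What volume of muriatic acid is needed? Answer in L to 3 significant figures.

(a) Volume: 44,000 US gal × 3.785 L/gal = 166,540 L.
(a) Alkalinity to add: (91 − 75) = 16 mg/L as CaCO₃ × 166,540 L = 2665 g as CaCO₃.
(a) Equivalents: 2665 g ÷ 50 g/eq = 53.29 eq.
(a) Each mole of Na₂CO₃ supplies 2 eq, so 53.29 / 2 = 26.65 mol.
(a) Mass: 26.65 mol × 106 g/mol = 2825 g.

(b) Volume: 1170 m³ = 1,170,000 L.
(b) Alkalinity to neutralize: (239 − 193) = 46 mg/L as CaCO₃ × 1,170,000 L = 53,820 g as CaCO₃.
(b) Equivalents of H⁺ required: 53,820 ÷ 50 g/eq = 1076 eq = 1076 mol HCl.
(b) Mass of HCl: 1076 × 36.5 = 39,290 g.
(b) Mass of 32.7% solution: 39,290 / 0.327 = 120,100 g.
(b) Volume: 120,100 g ÷ 1.17 g/mL = 102,700 mL.

(a) 2.82 kg; (b) 103 L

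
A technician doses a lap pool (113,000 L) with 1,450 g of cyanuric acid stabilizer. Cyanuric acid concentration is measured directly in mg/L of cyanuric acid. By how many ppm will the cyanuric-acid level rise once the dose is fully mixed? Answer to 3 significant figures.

Rise: 1,450 g / 113,000 L × 1000 = 12.83 mg/L.

12.8 ppm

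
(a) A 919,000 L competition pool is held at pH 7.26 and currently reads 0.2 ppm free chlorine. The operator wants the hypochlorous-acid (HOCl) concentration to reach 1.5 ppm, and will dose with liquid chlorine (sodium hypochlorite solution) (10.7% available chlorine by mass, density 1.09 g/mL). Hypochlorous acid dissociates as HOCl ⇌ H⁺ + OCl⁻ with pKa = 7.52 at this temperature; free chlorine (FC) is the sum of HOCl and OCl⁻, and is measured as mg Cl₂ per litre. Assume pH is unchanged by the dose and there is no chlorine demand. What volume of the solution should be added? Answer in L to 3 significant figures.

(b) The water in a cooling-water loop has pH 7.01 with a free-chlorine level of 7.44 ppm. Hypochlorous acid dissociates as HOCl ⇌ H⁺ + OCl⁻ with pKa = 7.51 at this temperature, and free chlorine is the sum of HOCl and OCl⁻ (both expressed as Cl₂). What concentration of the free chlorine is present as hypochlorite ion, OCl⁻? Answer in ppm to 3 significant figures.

(a) [OCl⁻]/[HOCl] = 10^(pH − pKa) = 10^(7.26 − 7.52) = 0.5495; fraction as HOCl = 1/(1 + 0.5495) = 0.6454.
(a) Free chlorine required for 1.5 ppm HOCl: 1.5 / 0.6454 = 2.324 ppm.
(a) FC to add: 2.324 − 0.2 = 2.124 mg/L as Cl₂.
(a) Cl₂ equivalent: 2.124 mg/L × 919,000 L = 1952 g.
(a) Product at 10.7% available Cl: 1952 / 0.107 = 18,250 g.
(a) Volume: 18,250 g ÷ 1.09 g/mL = 16,740 mL.

(b) [OCl⁻]/[HOCl] = 10^(pH − pKa) = 10^(7.01 − 7.51) = 10^-0.50 = 0.3162.
(b) Fraction as HOCl = 1 / (1 + 0.3162) = 0.7597.
(b) OCl⁻ = (1 − 0.7597) × 7.44 ppm = 1.787 ppm.

(a) 16.7 L; (b) 1.79 ppm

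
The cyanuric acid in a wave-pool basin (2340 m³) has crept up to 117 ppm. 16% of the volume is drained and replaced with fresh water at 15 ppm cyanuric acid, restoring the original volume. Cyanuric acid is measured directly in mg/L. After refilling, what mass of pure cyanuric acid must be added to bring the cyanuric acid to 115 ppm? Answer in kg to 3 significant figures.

Volume: 2340 m³ = 2,340,000 L.
After draining 16% and refilling: 117 × 0.84 + 15 × 0.16 = 100.68 ppm.
Deficit to target: 115 − 100.68 = 14.32 mg/L.
Mass: 14.32 mg/L × 2,340,000 L = 33,510 g cyanuric acid.

33.5 kg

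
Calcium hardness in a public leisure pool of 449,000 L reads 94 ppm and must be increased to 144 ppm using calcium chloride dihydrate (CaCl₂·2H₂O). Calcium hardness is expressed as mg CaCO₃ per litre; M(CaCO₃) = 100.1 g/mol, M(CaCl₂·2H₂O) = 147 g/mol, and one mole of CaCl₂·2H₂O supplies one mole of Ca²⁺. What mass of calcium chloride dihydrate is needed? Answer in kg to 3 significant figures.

Hardness to add: (144 − 94) = 50 mg/L as CaCO₃ × 449,000 L = 22,450 g as CaCO₃.
Moles of Ca²⁺ (1 mol Ca²⁺ ≡ 1 mol CaCO₃): 22,450 / 100.1 g/mol = 224.3 mol.
Mass of CaCl₂·2H₂O: 224.3 × 147 = 32,970 g.

33.0 kg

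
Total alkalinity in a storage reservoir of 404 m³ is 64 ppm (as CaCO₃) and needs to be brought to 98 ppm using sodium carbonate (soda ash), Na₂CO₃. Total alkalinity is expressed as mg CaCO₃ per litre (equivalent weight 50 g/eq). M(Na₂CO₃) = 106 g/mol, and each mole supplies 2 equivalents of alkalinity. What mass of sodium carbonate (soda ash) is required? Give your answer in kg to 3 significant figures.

Volume: 404 m³ = 404,000 L.
Alkalinity to add: (98 − 64) = 34 mg/L as CaCO₃ × 404,000 L = 13,740 g as CaCO₃.
Equivalents: 13,740 g ÷ 50 g/eq = 274.7 eq.
Each mole of Na₂CO₃ supplies 2 eq, so 274.7 / 2 = 137.4 mol.
Mass: 137.4 mol × 106 g/mol = 14,560 g.

14.6 kg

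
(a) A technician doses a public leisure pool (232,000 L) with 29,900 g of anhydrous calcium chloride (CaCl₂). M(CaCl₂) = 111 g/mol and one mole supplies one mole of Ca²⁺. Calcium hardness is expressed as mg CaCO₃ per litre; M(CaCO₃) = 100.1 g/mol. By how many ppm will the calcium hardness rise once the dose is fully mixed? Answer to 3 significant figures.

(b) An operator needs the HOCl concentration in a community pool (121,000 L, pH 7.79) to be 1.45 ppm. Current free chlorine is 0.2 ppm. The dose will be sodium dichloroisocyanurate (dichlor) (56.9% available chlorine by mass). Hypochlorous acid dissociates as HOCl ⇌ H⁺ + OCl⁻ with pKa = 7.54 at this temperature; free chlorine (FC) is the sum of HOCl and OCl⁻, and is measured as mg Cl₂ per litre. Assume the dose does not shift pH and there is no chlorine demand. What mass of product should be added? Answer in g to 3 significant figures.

(a) Moles of Ca²⁺: 29,900 g ÷ 111 g/mol = 269.4 mol.
(a) As CaCO₃: 269.4 mol × 100.1 g/mol = 26,960 g.
(a) Rise: 26,960 g / 232,000 L × 1000 = 116.2 mg/L.

(b) [OCl⁻]/[HOCl] = 10^(pH − pKa) = 10^(7.79 − 7.54) = 1.778; fraction as HOCl = 1/(1 + 1.778) = 0.3599.
(b) Free chlorine required for 1.45 ppm HOCl: 1.45 / 0.3599 = 4.029 ppm.
(b) FC to add: 4.029 − 0.2 = 3.829 mg/L as Cl₂.
(b) Cl₂ equivalent: 3.829 mg/L × 121,000 L = 463.2 g.
(b) Product at 56.9% available Cl: 463.2 / 0.569 = 814.1 g.

(a) 116 ppm; (b) 814 g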